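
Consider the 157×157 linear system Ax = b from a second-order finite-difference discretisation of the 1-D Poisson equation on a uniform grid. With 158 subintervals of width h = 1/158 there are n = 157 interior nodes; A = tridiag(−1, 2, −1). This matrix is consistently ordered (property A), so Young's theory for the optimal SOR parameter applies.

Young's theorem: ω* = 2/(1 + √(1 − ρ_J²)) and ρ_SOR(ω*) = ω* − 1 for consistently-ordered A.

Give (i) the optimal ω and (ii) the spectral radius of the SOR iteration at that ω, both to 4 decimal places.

ω* = 1.9610, ρ_SOR = 0.9610

n=157: λ(B_J) = 1 − λ(A)/2 = cos(kπ/158); k=1 gives ρ_J = 0.9998.
√(1 − cos²(π/158)) = sin(π/158) ≈ 0.01988.
Young: ω* = 2/(1+√(1−ρ_J²)) = 2/(1+0.01988) = 2/1.01988 = 1.9610.
ρ_SOR = ω* − 1 = 1.9610 − 1 = 0.9610.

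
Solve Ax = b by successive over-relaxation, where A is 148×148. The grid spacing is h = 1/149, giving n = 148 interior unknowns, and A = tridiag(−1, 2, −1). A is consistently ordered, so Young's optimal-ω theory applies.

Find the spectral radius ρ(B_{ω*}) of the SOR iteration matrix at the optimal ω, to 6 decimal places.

[ρ_J] n=148: ρ(B_J) = cos(π/(n+1)) = cos(π/149) = 0.999778.
√(1 − cos²(π/149)) = sin(π/149) ≈ 0.0210830.
[ω*] 2 ÷ (1 + 0.0210830) = 2 ÷ 1.0210830 = 1.958705.
ρ_SOR = ω* − 1 ≈ 0.958705.

ρ_SOR = 0.958705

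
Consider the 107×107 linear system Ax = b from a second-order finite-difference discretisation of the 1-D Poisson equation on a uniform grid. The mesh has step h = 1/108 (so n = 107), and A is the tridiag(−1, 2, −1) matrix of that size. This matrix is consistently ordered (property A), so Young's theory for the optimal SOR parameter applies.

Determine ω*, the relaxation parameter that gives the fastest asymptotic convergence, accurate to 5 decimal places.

½·tridiag(1,0,1) at n=107: λ_k = cos(kπ/108); max |λ| at k=1 ⇒ ρ_J = cos(π/108) ≈ 0.99958.
√(1 − cos²(π/108)) = sin(π/108) ≈ 0.029085.
ω* = 2 / (1 + 0.029085) = 2 / 1.029085 ≈ 1.94347.
ρ_SOR = ω* − 1 = 1.94347 − 1 = 0.94347.

ω* = 1.94347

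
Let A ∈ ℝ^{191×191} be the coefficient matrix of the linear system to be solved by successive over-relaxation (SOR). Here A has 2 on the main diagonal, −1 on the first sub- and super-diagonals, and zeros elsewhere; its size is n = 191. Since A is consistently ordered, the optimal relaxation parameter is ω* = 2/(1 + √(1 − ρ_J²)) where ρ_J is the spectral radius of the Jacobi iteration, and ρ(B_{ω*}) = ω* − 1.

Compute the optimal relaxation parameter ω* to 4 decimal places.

ω* = 1.9678

spectrum of D⁻¹(L+U) = {cos(kπ/192) : 1≤k≤191}; ρ_J = cos(π/192) = 0.9999.
1 − cos²(π/192) = sin²(π/192) ⇒ √(1−ρ_J²) = sin(π/192) = 0.01636.
Young: ω* = 2/(1+√(1−ρ_J²)) = 2/(1+0.01636) = 2/1.01636 = 1.9678.
At ω = 1.9678 every |λ(B_ω)| = ω−1, so ρ_SOR = 0.9678.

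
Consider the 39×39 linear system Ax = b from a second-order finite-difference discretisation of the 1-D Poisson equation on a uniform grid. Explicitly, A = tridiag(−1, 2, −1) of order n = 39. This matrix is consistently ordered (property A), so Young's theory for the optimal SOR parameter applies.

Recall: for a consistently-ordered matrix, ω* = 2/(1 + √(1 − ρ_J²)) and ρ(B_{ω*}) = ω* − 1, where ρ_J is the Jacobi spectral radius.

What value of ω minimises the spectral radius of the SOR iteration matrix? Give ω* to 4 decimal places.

ρ_J = max_k |cos(kπ/40)| = cos(π/40) = 0.9969
√(1 − cos²(π/40)) = sin(π/40) ≈ 0.07846.
So ω* = 2/1.07846 = 1.8545 (Young).
[ρ_SOR] ω* − 1 = 0.8545.

ω* = 1.8545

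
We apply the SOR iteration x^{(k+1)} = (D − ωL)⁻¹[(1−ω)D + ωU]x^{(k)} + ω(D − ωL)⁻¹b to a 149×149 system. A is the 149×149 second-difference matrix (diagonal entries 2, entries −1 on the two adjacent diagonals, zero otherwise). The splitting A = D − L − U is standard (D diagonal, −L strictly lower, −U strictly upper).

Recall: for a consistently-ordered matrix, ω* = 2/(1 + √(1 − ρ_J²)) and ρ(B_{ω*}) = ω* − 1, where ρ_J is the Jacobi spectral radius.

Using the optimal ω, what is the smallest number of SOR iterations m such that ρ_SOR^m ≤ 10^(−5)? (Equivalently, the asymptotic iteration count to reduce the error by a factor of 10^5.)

With n=149, ρ(Jacobi) = cos(π/150) = 0.9997807.
√(1−ρ_J²) = |sin(π/150)| = 0.0209424
So ω* = 2/1.0209424 = 1.9589744 (Young).
ρ_SOR = ω* − 1 ≈ 0.9589744.
5·ln10 = 11.5129; −ln(0.9589744) = 0.0418909; m = ⌈11.5129/0.0418909⌉ = ⌈274.831⌉ = 275.

m = 275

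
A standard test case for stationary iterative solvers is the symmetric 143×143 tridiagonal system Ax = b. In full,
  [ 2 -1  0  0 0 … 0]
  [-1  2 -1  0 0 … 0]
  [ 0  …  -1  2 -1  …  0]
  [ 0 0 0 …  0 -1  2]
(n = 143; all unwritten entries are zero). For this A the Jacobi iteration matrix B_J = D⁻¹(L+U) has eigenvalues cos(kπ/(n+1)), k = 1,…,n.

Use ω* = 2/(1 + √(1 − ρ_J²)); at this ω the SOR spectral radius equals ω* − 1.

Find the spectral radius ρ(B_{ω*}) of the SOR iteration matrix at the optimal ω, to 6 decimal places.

½·tridiag(1,0,1) at n=143: λ_k = cos(kπ/144); max |λ| at k=1 ⇒ ρ_J = cos(π/144) ≈ 0.999762.
√(1−ρ_J²) = |sin(π/144)| = 0.0218149
ω* = 2 / (1 + 0.0218149) = 2 / 1.0218149 ≈ 1.957302.
ρ(B_{ω*}) = ω*−1 = 0.957302

ρ_SOR = 0.957302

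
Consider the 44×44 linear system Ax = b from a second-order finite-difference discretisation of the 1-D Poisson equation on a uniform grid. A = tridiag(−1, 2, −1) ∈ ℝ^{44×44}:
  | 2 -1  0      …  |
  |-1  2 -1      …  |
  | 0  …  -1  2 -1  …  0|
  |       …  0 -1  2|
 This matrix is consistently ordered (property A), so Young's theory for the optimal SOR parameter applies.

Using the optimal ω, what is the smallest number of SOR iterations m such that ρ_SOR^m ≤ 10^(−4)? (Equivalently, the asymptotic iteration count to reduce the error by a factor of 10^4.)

m = 66

spectrum of D⁻¹(L+U) = {cos(kπ/45) : 1≤k≤44}; ρ_J = cos(π/45) = 0.9975641.
root = sin(π/45) = 0.0697565  (since 1−cos² = sin²).
Then 2/(1+√(1−ρ_J²)) = 2/(1+0.0697565); ω* = 2/1.0697565 = 1.8695843.
[ρ_SOR] ω* − 1 = 0.8695843.
For 4 digits: m = 4·ln10 / (−ln 0.8695843) = 9.21034/0.13974 = 65.911; round up → m = 66.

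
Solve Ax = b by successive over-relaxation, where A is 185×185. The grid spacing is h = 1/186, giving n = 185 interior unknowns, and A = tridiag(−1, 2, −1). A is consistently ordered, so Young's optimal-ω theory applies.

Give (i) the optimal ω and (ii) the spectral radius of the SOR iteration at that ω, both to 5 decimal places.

ω* = 1.96678, ρ_SOR = 0.96678

n=185: λ(B_J) = 1 − λ(A)/2 = cos(kπ/186); k=1 gives ρ_J = 0.99986.
√(1 − cos²(π/186)) = sin(π/186) ≈ 0.016889.
ω* = 2 / (1 + 0.016889) = 2 / 1.016889 ≈ 1.96678.
ρ_SOR = ω* − 1 ≈ 0.96678.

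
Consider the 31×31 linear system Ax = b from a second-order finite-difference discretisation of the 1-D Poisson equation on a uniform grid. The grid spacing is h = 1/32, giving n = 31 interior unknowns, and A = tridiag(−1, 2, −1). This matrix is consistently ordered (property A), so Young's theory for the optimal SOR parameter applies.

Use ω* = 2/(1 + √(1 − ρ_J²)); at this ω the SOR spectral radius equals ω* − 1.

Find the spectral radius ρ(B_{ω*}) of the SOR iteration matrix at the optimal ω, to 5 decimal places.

B_J for the 31×31 system has eigenvalues cos(kπ/32); ρ_J = cos(π/32) = 0.99518.
1 − cos²(π/32) = sin²(π/32) ⇒ √(1−ρ_J²) = sin(π/32) = 0.098017.
ω* = 2/(1+0.098017) = 1.82147
At ω = 1.82147 every |λ(B_ω)| = ω−1, so ρ_SOR = 0.82147.

ρ_SOR = 0.82147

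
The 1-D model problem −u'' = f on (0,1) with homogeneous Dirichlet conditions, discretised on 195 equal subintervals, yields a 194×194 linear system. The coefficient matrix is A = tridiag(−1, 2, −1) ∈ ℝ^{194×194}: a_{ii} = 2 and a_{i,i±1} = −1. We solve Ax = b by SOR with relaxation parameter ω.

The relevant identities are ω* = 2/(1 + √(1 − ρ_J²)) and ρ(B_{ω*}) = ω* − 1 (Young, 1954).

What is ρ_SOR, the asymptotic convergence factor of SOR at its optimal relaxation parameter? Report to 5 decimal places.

[ρ_J] n=194: ρ(B_J) = cos(π/(n+1)) = cos(π/195) = 0.99987.
√(1−ρ_J²) simplifies to sin(π/195) = 0.016110.
Then 2/(1+√(1−ρ_J²)) = 2/(1+0.016110); ω* = 2/1.016110 = 1.96829.
At ω = 1.96829 every |λ(B_ω)| = ω−1, so ρ_SOR = 0.96829.

ρ_SOR = 0.96829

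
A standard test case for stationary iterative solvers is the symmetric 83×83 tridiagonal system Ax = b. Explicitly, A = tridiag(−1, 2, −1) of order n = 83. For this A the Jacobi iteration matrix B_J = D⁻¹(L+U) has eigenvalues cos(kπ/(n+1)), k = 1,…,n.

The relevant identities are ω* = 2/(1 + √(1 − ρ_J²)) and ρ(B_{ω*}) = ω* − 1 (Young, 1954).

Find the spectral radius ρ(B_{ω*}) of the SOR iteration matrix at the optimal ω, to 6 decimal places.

spectrum of D⁻¹(L+U) = {cos(kπ/84) : 1≤k≤83}; ρ_J = cos(π/84) = 0.999301.
root = sin(π/84) = 0.0373912  (since 1−cos² = sin²).
ω* = 2/(1+0.0373912) = 1.927913
Hence ρ(B_{ω*}) = 1.927913 − 1 = 0.927913.

ρ_SOR = 0.927913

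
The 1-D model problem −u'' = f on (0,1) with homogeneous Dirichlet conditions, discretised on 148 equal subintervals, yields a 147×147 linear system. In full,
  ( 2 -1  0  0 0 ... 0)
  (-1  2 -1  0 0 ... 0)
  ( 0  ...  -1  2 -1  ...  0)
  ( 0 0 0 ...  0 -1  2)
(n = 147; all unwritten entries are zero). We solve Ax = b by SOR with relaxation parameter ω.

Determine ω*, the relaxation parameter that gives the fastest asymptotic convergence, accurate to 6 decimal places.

ω* = 1.958432

[ρ_J] n=147: ρ(B_J) = cos(π/(n+1)) = cos(π/148) = 0.999775.
√(1−ρ_J²) = |sin(π/148)| = 0.0212254
Then 2/(1+√(1−ρ_J²)) = 2/(1+0.0212254); ω* = 2/1.0212254 = 1.958432.
[ρ_SOR] ω* − 1 = 0.958432.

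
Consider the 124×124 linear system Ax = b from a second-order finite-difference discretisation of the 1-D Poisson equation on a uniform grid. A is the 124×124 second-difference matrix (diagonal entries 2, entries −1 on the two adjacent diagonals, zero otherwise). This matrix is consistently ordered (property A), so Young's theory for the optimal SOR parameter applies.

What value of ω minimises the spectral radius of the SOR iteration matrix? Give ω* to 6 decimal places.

ω* = 1.950972

n=124: λ(B_J) = 1 − λ(A)/2 = cos(kπ/125); k=1 gives ρ_J = 0.999684.
1 − cos²(π/125) = sin²(π/125) ⇒ √(1−ρ_J²) = sin(π/125) = 0.0251301.
Young: ω* = 2/(1+√(1−ρ_J²)) = 2/(1+0.0251301) = 2/1.0251301 = 1.950972.
Hence ρ(B_{ω*}) = 1.950972 − 1 = 0.950972.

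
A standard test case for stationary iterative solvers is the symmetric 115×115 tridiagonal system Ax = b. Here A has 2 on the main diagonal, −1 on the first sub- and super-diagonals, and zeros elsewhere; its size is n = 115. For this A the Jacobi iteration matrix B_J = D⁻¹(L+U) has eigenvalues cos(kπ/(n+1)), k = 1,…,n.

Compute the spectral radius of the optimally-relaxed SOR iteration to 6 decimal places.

ρ_SOR = 0.947269

[ρ_J] n=115: ρ(B_J) = cos(π/(n+1)) = cos(π/116) = 0.999633.
√(1−ρ_J²) simplifies to sin(π/116) = 0.0270794.
So ω* = 2/1.0270794 = 1.947269 (Young).
Hence ρ(B_{ω*}) = 1.947269 − 1 = 0.947269.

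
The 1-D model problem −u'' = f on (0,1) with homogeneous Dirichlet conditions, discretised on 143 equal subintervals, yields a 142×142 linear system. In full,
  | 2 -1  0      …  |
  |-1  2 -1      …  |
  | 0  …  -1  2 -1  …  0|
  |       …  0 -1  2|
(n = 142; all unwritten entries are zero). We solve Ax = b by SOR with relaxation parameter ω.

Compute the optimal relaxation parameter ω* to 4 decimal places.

With n=142, ρ(Jacobi) = cos(π/143) = 0.9998.
root = sin(π/143) = 0.02197  (since 1−cos² = sin²).
ω* = 2/(1+0.02197) = 1.9570
At ω = 1.9570 every |λ(B_ω)| = ω−1, so ρ_SOR = 0.9570.

ω* = 1.9570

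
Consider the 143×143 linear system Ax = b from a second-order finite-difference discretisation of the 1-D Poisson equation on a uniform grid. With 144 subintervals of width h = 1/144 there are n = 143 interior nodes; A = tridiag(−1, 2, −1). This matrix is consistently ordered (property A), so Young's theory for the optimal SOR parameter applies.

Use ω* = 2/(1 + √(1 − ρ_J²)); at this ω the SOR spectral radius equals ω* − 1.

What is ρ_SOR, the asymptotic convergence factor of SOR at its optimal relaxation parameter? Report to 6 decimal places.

spectrum of D⁻¹(L+U) = {cos(kπ/144) : 1≤k≤143}; ρ_J = cos(π/144) = 0.999762.
root = sin(π/144) = 0.0218149  (since 1−cos² = sin²).
ω* = 2/(1+0.0218149) = 1.957302
ρ_SOR = ω* − 1 = 1.957302 − 1 = 0.957302.

ρ_SOR = 0.957302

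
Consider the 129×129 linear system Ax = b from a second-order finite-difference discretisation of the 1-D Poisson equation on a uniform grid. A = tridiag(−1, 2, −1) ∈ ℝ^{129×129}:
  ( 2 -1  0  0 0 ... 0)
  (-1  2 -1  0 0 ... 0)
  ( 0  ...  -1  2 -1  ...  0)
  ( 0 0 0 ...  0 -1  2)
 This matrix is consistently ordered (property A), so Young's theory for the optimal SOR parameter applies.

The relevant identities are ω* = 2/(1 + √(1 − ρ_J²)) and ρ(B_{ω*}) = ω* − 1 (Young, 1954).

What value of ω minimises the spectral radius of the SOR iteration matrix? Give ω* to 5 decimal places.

ω* = 1.95281

[ρ_J] n=129: ρ(B_J) = cos(π/(n+1)) = cos(π/130) = 0.99971.
√(1−ρ_J²) simplifies to sin(π/130) = 0.024164.
Then 2/(1+√(1−ρ_J²)) = 2/(1+0.024164); ω* = 2/1.024164 = 1.95281.
Hence ρ(B_{ω*}) = 1.95281 − 1 = 0.95281.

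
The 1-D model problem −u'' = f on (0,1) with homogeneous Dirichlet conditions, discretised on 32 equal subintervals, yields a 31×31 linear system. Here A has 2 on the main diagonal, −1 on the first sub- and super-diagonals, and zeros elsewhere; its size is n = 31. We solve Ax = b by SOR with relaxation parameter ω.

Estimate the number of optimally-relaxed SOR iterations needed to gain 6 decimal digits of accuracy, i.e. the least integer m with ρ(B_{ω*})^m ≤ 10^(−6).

With n=31, ρ(Jacobi) = cos(π/32) = 0.9951847.
1 − cos²(π/32) = sin²(π/32) ⇒ √(1−ρ_J²) = sin(π/32) = 0.0980171.
ω* = 2/(1+0.0980171) = 1.8214653
[ρ_SOR] ω* − 1 = 0.8214653.
6·ln10 = 13.8155; −ln(0.8214653) = 0.196666; m = ⌈13.8155/0.196666⌉ = ⌈70.249⌉ = 71.

m = 71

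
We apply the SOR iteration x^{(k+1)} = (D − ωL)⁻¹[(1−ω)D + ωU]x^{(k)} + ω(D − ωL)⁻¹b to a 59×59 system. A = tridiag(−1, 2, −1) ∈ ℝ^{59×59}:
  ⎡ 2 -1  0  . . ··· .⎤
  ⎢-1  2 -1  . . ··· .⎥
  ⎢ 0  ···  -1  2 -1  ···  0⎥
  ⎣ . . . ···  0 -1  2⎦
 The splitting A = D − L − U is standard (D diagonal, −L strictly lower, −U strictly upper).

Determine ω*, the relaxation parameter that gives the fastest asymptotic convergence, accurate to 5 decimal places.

B_J for the 59×59 system has eigenvalues cos(kπ/60); ρ_J = cos(π/60) = 0.99863.
1 − cos²(π/60) = sin²(π/60) ⇒ √(1−ρ_J²) = sin(π/60) = 0.052336.
Young: ω* = 2/(1+√(1−ρ_J²)) = 2/(1+0.052336) = 2/1.052336 = 1.90053.
ρ(B_{ω*}) = ω*−1 = 0.90053

ω* = 1.90053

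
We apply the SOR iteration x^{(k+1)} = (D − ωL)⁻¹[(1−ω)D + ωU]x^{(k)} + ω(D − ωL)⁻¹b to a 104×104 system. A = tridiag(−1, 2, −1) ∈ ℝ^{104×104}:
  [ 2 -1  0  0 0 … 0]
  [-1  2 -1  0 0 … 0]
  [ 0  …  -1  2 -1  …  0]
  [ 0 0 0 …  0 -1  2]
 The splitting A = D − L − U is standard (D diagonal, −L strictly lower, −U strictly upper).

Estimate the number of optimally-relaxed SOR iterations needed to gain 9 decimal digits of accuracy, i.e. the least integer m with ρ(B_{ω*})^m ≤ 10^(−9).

[ρ_J] n=104: ρ(B_J) = cos(π/(n+1)) = cos(π/105) = 0.9995524.
root = sin(π/105) = 0.0299155  (since 1−cos² = sin²).
Then 2/(1+√(1−ρ_J²)) = 2/(1+0.0299155); ω* = 2/1.0299155 = 1.9419069.
At ω = 1.9419069 every |λ(B_ω)| = ω−1, so ρ_SOR = 0.9419069.
9·ln10 = 20.7233; −ln(0.9419069) = 0.0598488; m = ⌈20.7233/0.0598488⌉ = ⌈346.261⌉ = 347.

m = 347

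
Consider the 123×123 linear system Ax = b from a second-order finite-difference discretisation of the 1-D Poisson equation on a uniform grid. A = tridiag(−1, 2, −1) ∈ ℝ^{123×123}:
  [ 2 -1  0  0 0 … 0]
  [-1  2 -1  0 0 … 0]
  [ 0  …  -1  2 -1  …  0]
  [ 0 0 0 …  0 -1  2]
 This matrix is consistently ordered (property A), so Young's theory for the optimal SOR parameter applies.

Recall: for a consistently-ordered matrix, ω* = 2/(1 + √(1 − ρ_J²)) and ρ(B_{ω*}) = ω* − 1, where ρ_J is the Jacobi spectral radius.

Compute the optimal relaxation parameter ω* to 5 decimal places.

ω* = 1.95059

½·tridiag(1,0,1) at n=123: λ_k = cos(kπ/124); max |λ| at k=1 ⇒ ρ_J = cos(π/124) ≈ 0.99968.
√(1−ρ_J²) = |sin(π/124)| = 0.025333
Young: ω* = 2/(1+√(1−ρ_J²)) = 2/(1+0.025333) = 2/1.025333 = 1.95059.
and ρ(B_{ω*}) = 1.95059 − 1 = 0.95059.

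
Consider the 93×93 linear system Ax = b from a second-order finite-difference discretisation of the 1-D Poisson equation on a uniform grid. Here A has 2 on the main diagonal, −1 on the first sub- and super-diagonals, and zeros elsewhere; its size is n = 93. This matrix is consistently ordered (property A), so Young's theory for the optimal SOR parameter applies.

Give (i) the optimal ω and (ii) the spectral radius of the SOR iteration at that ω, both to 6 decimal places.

ω* = 1.935331, ρ_SOR = 0.935331

[ρ_J] n=93: ρ(B_J) = cos(π/(n+1)) = cos(π/94) = 0.999442.
√(1−ρ_J²) = |sin(π/94)| = 0.0334150
ω* = 2 / (1 + 0.0334150) = 2 / 1.0334150 ≈ 1.935331.
[ρ_SOR] ω* − 1 = 0.935331.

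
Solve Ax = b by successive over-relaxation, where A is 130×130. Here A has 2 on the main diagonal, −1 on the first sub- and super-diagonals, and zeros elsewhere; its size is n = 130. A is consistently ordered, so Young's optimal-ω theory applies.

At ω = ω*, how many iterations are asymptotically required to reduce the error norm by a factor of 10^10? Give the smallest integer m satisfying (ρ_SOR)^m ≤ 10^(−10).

½·tridiag(1,0,1) at n=130: λ_k = cos(kπ/131); max |λ| at k=1 ⇒ ρ_J = cos(π/131) ≈ 0.9997125.
√(1 − cos²(π/131)) = sin(π/131) ≈ 0.0239793.
ω* = 2/(1+0.0239793) = 1.9531645
ρ_SOR = ω* − 1 ≈ 0.9531645.
m ≥ 10·ln10 / (−ln 0.9531645) = 480.028; smallest integer m = 481.

m = 481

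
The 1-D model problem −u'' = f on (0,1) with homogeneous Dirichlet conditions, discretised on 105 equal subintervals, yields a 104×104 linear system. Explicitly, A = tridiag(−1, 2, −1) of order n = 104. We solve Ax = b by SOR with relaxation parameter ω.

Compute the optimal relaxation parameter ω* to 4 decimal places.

ρ_J = max_k |cos(kπ/105)| = cos(π/105) = 0.9996
√(1 − cos²(π/105)) = sin(π/105) ≈ 0.02992.
[ω*] 2 ÷ (1 + 0.02992) = 2 ÷ 1.02992 = 1.9419.
ρ_SOR = ω* − 1 = 1.9419 − 1 = 0.9419.

ω* = 1.9419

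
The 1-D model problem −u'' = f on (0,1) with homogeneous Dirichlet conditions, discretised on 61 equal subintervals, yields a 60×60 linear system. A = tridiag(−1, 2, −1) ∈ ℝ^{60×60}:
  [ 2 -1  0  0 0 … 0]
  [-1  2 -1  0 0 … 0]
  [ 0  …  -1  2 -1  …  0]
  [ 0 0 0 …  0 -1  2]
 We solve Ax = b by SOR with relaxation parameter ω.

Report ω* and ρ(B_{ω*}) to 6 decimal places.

ω* = 1.902083, ρ_SOR = 0.902083

spectrum of D⁻¹(L+U) = {cos(kπ/61) : 1≤k≤60}; ρ_J = cos(π/61) = 0.998674.
1 − cos²(π/61) = sin²(π/61) ⇒ √(1−ρ_J²) = sin(π/61) = 0.0514788.
[ω*] 2 ÷ (1 + 0.0514788) = 2 ÷ 1.0514788 = 1.902083.
[ρ_SOR] ω* − 1 = 0.902083.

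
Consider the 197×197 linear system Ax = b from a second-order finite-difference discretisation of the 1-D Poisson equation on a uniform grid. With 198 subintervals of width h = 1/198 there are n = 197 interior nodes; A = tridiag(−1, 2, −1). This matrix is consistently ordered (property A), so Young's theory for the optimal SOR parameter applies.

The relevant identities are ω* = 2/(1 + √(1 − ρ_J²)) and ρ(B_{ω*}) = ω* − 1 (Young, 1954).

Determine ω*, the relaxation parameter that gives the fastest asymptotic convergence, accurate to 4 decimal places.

ρ_J = max_k |cos(kπ/198)| = cos(π/198) = 0.9999
√(1 − cos²(π/198)) = sin(π/198) ≈ 0.01587.
ω* = 2/(1 + 0.01587) = 2/1.01587 = 1.9688.
ρ_SOR = ω* − 1 = 1.9688 − 1 = 0.9688.

ω* = 1.9688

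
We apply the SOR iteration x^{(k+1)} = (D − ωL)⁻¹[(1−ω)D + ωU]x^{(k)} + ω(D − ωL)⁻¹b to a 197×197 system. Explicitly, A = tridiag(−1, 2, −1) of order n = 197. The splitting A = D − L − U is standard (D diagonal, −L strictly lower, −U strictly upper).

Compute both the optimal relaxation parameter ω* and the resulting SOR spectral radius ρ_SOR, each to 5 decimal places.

B_J for the 197×197 system has eigenvalues cos(kπ/198); ρ_J = cos(π/198) = 0.99987.
1 − cos²(π/198) = sin²(π/198) ⇒ √(1−ρ_J²) = sin(π/198) = 0.015866.
[ω*] 2 ÷ (1 + 0.015866) = 2 ÷ 1.015866 = 1.96876.
ρ_SOR = ω* − 1 = 1.96876 − 1 = 0.96876.

ω* = 1.96876, ρ_SOR = 0.96876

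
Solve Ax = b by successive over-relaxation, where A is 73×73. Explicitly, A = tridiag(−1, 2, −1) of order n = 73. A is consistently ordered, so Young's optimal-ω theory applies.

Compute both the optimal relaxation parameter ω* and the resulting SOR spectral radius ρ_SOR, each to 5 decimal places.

ω* = 1.91857, ρ_SOR = 0.91857

n=73: λ(B_J) = 1 − λ(A)/2 = cos(kπ/74); k=1 gives ρ_J = 0.99910.
1 − cos²(π/74) = sin²(π/74) ⇒ √(1−ρ_J²) = sin(π/74) = 0.042441.
ω* = 2/(1+0.042441) = 1.91857
and ρ(B_{ω*}) = 1.91857 − 1 = 0.91857.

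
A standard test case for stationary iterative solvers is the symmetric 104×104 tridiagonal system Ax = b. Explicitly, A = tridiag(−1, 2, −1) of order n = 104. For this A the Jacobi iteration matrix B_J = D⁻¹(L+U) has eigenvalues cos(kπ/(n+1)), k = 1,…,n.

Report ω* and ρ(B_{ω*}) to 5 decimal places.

ω* = 1.94191, ρ_SOR = 0.94191

spectrum of D⁻¹(L+U) = {cos(kπ/105) : 1≤k≤104}; ρ_J = cos(π/105) = 0.99955.
1 − cos²(π/105) = sin²(π/105) ⇒ √(1−ρ_J²) = sin(π/105) = 0.029915.
ω* = 2/(1+0.029915) = 1.94191
ρ_SOR = ω* − 1 = 1.94191 − 1 = 0.94191.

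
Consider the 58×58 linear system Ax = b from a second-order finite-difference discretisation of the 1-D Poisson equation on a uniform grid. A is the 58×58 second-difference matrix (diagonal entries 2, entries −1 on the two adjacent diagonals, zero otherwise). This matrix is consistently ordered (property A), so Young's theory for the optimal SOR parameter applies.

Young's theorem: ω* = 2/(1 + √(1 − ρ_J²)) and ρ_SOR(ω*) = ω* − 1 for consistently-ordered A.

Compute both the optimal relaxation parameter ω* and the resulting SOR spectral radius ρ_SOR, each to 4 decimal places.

With n=58, ρ(Jacobi) = cos(π/59) = 0.9986.
√(1−ρ_J²) = |sin(π/59)| = 0.05322
ω* = 2/(1 + 0.05322) = 2/1.05322 = 1.8989.
ρ(B_{ω*}) = ω*−1 = 0.8989

ω* = 1.8989, ρ_SOR = 0.8989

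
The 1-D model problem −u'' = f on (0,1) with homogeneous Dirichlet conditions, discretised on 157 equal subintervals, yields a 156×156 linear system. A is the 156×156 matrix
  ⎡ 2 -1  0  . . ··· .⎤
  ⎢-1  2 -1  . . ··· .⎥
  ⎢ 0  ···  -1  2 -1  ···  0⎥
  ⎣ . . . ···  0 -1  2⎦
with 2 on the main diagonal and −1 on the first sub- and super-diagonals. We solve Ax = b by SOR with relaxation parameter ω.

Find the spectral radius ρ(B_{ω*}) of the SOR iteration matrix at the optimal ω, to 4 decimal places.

½·tridiag(1,0,1) at n=156: λ_k = cos(kπ/157); max |λ| at k=1 ⇒ ρ_J = cos(π/157) ≈ 0.9998.
1 − cos²(π/157) = sin²(π/157) ⇒ √(1−ρ_J²) = sin(π/157) = 0.02001.
[ω*] 2 ÷ (1 + 0.02001) = 2 ÷ 1.02001 = 1.9608.
[ρ_SOR] ω* − 1 = 0.9608.

ρ_SOR = 0.9608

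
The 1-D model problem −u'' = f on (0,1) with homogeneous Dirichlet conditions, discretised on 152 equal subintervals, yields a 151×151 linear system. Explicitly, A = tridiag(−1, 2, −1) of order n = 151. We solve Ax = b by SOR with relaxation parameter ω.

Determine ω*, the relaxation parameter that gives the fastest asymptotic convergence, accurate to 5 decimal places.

spectrum of D⁻¹(L+U) = {cos(kπ/152) : 1≤k≤151}; ρ_J = cos(π/152) = 0.99979.
√(1−ρ_J²) = |sin(π/152)| = 0.020667
Then 2/(1+√(1−ρ_J²)) = 2/(1+0.020667); ω* = 2/1.020667 = 1.95950.
Hence ρ(B_{ω*}) = 1.95950 − 1 = 0.95950.

ω* = 1.95950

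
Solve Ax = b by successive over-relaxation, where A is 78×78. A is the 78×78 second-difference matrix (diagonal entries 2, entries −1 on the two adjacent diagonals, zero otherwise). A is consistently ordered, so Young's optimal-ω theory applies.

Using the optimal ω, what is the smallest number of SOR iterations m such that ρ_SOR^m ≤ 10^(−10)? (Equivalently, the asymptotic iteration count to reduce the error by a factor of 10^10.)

m = 290

[ρ_J] n=78: ρ(B_J) = cos(π/(n+1)) = cos(π/79) = 0.9992094.
root = sin(π/79) = 0.0397565  (since 1−cos² = sin²).
ω* = 2 / (1 + 0.0397565) = 2 / 1.0397565 ≈ 1.9235273.
[ρ_SOR] ω* − 1 = 0.9235273.
For 10 digits: m = 10·ln10 / (−ln 0.9235273) = 23.0259/0.0795549 = 289.434; round up → m = 290.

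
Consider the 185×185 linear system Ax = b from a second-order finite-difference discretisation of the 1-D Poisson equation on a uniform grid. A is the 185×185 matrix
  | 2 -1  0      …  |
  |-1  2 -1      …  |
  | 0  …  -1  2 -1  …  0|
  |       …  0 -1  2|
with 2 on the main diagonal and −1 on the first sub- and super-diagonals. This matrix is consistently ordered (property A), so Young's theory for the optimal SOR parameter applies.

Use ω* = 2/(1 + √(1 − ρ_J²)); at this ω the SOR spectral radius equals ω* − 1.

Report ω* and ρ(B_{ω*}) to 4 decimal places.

ω* = 1.9668, ρ_SOR = 0.9668

With n=185, ρ(Jacobi) = cos(π/186) = 0.9999.
√(1−ρ_J²) = |sin(π/186)| = 0.01689
Young: ω* = 2/(1+√(1−ρ_J²)) = 2/(1+0.01689) = 2/1.01689 = 1.9668.
ρ(B_{ω*}) = ω*−1 = 0.9668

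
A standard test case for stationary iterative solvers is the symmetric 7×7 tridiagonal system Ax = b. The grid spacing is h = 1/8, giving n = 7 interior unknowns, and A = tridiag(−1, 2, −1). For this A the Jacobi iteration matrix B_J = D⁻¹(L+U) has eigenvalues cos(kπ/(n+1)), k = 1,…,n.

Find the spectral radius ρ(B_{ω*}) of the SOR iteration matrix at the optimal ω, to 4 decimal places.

[ρ_J] n=7: ρ(B_J) = cos(π/(n+1)) = cos(π/8) = 0.9239.
√(1−ρ_J²) simplifies to sin(π/8) = 0.38268.
ω* = 2/(1 + 0.38268) = 2/1.38268 = 1.4465.
Hence ρ(B_{ω*}) = 1.4465 − 1 = 0.4465.

ρ_SOR = 0.4465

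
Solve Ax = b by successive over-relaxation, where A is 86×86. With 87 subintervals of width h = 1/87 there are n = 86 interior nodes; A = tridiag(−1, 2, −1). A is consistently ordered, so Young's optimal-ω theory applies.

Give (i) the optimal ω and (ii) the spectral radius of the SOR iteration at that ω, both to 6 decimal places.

ω* = 1.930311, ρ_SOR = 0.930311

½·tridiag(1,0,1) at n=86: λ_k = cos(kπ/87); max |λ| at k=1 ⇒ ρ_J = cos(π/87) ≈ 0.999348.
1 − cos²(π/87) = sin²(π/87) ⇒ √(1−ρ_J²) = sin(π/87) = 0.0361024.
[ω*] 2 ÷ (1 + 0.0361024) = 2 ÷ 1.0361024 = 1.930311.
and ρ(B_{ω*}) = 1.930311 − 1 = 0.930311.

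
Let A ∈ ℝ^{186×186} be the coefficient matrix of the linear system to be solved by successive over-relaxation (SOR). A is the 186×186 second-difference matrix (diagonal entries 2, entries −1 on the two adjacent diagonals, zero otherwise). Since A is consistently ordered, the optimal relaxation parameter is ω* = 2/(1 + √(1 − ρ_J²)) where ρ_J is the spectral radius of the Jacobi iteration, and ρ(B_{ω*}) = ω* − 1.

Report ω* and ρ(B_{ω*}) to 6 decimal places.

ω* = 1.966957, ρ_SOR = 0.966957

With n=186, ρ(Jacobi) = cos(π/187) = 0.999859.
root = sin(π/187) = 0.0167992  (since 1−cos² = sin²).
So ω* = 2/1.0167992 = 1.966957 (Young).
ρ_SOR = ω* − 1 = 1.966957 − 1 = 0.966957.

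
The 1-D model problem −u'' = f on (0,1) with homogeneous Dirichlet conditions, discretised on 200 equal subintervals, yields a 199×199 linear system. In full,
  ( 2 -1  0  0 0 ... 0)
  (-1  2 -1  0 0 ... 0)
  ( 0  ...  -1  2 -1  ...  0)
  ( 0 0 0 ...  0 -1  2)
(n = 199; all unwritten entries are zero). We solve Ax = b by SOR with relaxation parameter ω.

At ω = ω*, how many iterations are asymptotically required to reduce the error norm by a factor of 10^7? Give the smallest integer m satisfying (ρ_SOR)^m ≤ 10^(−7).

B_J for the 199×199 system has eigenvalues cos(kπ/200); ρ_J = cos(π/200) = 0.9998766.
√(1−ρ_J²) simplifies to sin(π/200) = 0.0157073.
ω* = 2 / (1 + 0.0157073) = 2 / 1.0157073 ≈ 1.9690712.
ρ(B_{ω*}) = ω*−1 = 0.9690712
(0.9690712)^m ≤ 10^{−7}  ⇒  m·ln(0.9690712) ≤ −7·ln10  ⇒  m ≥ 513.034  ⇒  m = 514

m = 514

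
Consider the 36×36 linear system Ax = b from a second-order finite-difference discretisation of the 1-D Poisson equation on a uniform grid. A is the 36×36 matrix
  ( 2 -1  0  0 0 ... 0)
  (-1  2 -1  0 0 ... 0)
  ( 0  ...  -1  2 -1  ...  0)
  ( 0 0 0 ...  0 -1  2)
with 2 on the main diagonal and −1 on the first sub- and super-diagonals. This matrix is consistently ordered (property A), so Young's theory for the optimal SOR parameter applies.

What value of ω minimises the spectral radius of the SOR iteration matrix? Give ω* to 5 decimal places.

ω* = 1.84365

With n=36, ρ(Jacobi) = cos(π/37) = 0.99640.
√(1 − cos²(π/37)) = sin(π/37) ≈ 0.084806.
ω* = 2/(1+0.084806) = 1.84365
ρ_SOR = ω* − 1 ≈ 0.84365.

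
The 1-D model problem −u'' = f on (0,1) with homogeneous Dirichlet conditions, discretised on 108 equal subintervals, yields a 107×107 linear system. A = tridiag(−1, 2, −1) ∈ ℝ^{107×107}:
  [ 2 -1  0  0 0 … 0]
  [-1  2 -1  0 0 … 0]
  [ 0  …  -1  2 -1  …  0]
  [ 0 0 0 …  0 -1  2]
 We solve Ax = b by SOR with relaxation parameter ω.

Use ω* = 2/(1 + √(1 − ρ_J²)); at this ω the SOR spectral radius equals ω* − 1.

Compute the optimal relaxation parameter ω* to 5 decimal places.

[ρ_J] n=107: ρ(B_J) = cos(π/(n+1)) = cos(π/108) = 0.99958.
√(1−ρ_J²) simplifies to sin(π/108) = 0.029085.
So ω* = 2/1.029085 = 1.94347 (Young).
Hence ρ(B_{ω*}) = 1.94347 − 1 = 0.94347.

ω* = 1.94347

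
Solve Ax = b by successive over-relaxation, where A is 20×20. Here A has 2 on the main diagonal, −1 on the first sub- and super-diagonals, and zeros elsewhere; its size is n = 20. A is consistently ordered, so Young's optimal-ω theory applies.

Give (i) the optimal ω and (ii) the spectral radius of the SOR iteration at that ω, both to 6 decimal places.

B_J for the 20×20 system has eigenvalues cos(kπ/21); ρ_J = cos(π/21) = 0.988831.
√(1−ρ_J²) = |sin(π/21)| = 0.1490423
[ω*] 2 ÷ (1 + 0.1490423) = 2 ÷ 1.1490423 = 1.740580.
ρ(B_{ω*}) = ω*−1 = 0.740580

ω* = 1.740580, ρ_SOR = 0.740580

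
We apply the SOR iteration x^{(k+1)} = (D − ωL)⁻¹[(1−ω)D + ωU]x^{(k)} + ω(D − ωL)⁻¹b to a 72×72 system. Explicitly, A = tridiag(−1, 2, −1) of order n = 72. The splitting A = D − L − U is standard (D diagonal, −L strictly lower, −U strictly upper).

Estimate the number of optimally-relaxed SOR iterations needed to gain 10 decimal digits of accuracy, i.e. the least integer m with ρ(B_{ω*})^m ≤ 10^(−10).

m = 268

B_J for the 72×72 system has eigenvalues cos(kπ/73); ρ_J = cos(π/73) = 0.9990741.
1 − cos²(π/73) = sin²(π/73) ⇒ √(1−ρ_J²) = sin(π/73) = 0.0430222.
Then 2/(1+√(1−ρ_J²)) = 2/(1+0.0430222); ω* = 2/1.0430222 = 1.9175047.
and ρ(B_{ω*}) = 1.9175047 − 1 = 0.9175047.
(0.9175047)^m ≤ 10^{−10}  ⇒  m·ln(0.9175047) ≤ −10·ln10  ⇒  m ≥ 267.440  ⇒  m = 268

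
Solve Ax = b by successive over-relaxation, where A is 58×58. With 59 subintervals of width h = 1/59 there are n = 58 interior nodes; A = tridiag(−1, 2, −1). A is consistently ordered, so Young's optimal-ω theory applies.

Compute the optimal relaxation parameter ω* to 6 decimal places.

½·tridiag(1,0,1) at n=58: λ_k = cos(kπ/59); max |λ| at k=1 ⇒ ρ_J = cos(π/59) ≈ 0.998583.
√(1 − cos²(π/59)) = sin(π/59) ≈ 0.0532222.
Then 2/(1+√(1−ρ_J²)) = 2/(1+0.0532222); ω* = 2/1.0532222 = 1.898935.
ρ_SOR = ω* − 1 = 1.898935 − 1 = 0.898935.

ω* = 1.898935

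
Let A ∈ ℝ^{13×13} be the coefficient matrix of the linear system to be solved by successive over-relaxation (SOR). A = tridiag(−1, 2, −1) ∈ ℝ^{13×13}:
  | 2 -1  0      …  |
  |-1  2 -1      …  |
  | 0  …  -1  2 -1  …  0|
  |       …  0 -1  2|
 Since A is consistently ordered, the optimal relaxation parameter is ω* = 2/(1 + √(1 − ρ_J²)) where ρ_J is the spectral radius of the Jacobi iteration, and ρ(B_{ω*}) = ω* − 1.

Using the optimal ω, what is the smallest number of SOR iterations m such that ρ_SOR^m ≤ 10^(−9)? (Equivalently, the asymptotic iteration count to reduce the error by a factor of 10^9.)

m = 46

[ρ_J] n=13: ρ(B_J) = cos(π/(n+1)) = cos(π/14) = 0.9749279.
√(1−ρ_J²) = |sin(π/14)| = 0.2225209
ω* = 2/(1+0.2225209) = 1.6359639
and ρ(B_{ω*}) = 1.6359639 − 1 = 0.6359639.
(0.6359639)^m ≤ 10^{−9}  ⇒  m·ln(0.6359639) ≤ −9·ln10  ⇒  m ≥ 45.786  ⇒  m = 46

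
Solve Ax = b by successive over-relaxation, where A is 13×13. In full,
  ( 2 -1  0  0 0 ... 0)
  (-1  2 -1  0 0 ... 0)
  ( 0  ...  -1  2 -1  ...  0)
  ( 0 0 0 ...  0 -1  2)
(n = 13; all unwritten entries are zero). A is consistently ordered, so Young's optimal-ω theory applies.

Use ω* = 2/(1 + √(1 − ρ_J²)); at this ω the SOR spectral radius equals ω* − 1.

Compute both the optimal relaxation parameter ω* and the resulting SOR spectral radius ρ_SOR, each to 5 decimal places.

ω* = 1.63596, ρ_SOR = 0.63596

½·tridiag(1,0,1) at n=13: λ_k = cos(kπ/14); max |λ| at k=1 ⇒ ρ_J = cos(π/14) ≈ 0.97493.
√(1 − cos²(π/14)) = sin(π/14) ≈ 0.222521.
[ω*] 2 ÷ (1 + 0.222521) = 2 ÷ 1.222521 = 1.63596.
[ρ_SOR] ω* − 1 = 0.63596.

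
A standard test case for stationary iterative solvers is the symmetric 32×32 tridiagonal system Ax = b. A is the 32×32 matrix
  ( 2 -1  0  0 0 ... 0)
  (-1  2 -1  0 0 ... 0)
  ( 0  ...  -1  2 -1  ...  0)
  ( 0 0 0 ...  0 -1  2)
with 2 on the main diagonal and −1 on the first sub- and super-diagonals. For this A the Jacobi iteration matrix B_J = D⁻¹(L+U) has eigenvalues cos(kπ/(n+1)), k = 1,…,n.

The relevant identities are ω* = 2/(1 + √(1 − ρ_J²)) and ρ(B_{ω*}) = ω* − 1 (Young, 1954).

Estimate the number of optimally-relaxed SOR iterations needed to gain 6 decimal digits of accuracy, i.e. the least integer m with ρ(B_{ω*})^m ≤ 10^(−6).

B_J for the 32×32 system has eigenvalues cos(kπ/33); ρ_J = cos(π/33) = 0.9954719.
√(1−ρ_J²) simplifies to sin(π/33) = 0.0950560.
Then 2/(1+√(1−ρ_J²)) = 2/(1+0.0950560); ω* = 2/1.0950560 = 1.8263906.
At ω = 1.8263906 every |λ(B_ω)| = ω−1, so ρ_SOR = 0.8263906.
Need (0.8263906)^m ≤ 10^(−6): m ≥ 6·ln10/|ln 0.8263906| = 13.8155/0.190688 = 72.451 ⇒ m = 73.

m = 73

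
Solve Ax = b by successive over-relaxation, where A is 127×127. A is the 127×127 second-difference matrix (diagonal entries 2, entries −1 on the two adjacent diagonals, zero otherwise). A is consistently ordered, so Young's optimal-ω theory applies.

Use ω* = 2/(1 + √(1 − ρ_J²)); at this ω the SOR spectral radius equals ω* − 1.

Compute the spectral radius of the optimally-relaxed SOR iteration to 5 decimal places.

spectrum of D⁻¹(L+U) = {cos(kπ/128) : 1≤k≤127}; ρ_J = cos(π/128) = 0.99970.
√(1−ρ_J²) simplifies to sin(π/128) = 0.024541.
Then 2/(1+√(1−ρ_J²)) = 2/(1+0.024541); ω* = 2/1.024541 = 1.95209.
Hence ρ(B_{ω*}) = 1.95209 − 1 = 0.95209.

ρ_SOR = 0.95209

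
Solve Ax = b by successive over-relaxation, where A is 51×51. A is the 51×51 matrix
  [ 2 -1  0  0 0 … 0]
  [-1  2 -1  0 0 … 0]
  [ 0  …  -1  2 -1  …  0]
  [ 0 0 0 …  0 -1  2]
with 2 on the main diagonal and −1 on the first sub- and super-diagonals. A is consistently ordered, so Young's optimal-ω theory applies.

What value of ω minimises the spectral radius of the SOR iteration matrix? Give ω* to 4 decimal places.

ρ_J = max_k |cos(kπ/52)| = cos(π/52) = 0.9982
√(1 − cos²(π/52)) = sin(π/52) ≈ 0.06038.
ω* = 2 / (1 + 0.06038) = 2 / 1.06038 ≈ 1.8861.
ρ(B_{ω*}) = ω*−1 = 0.8861

ω* = 1.8861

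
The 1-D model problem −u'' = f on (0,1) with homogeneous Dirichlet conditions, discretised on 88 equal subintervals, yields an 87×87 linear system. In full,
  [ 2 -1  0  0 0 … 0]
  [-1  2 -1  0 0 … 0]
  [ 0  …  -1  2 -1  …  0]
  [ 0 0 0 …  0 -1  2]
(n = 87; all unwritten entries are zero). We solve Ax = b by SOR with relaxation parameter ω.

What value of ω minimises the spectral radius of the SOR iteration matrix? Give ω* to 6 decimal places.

ω* = 1.931075

½·tridiag(1,0,1) at n=87: λ_k = cos(kπ/88); max |λ| at k=1 ⇒ ρ_J = cos(π/88) ≈ 0.999363.
root = sin(π/88) = 0.0356923  (since 1−cos² = sin²).
ω* = 2/(1+0.0356923) = 1.931075
ρ(B_{ω*}) = ω*−1 = 0.931075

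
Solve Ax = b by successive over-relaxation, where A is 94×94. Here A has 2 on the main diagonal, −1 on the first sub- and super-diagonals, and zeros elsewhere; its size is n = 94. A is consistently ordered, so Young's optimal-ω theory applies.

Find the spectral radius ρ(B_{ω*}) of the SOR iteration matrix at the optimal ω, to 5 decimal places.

spectrum of D⁻¹(L+U) = {cos(kπ/95) : 1≤k≤94}; ρ_J = cos(π/95) = 0.99945.
root = sin(π/95) = 0.033063  (since 1−cos² = sin²).
ω* = 2/(1 + 0.033063) = 2/1.033063 = 1.93599.
ρ_SOR = ω* − 1 ≈ 0.93599.

ρ_SOR = 0.93599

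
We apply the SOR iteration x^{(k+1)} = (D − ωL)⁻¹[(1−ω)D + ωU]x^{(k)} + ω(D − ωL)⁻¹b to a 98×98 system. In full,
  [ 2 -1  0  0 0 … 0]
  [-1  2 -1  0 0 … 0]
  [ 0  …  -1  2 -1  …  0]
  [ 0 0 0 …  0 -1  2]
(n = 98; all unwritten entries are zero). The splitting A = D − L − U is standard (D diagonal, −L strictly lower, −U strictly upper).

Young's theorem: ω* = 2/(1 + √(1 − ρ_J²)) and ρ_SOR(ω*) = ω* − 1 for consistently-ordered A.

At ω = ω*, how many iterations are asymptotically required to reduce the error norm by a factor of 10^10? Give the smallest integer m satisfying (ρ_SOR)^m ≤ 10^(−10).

B_J for the 98×98 system has eigenvalues cos(kπ/99); ρ_J = cos(π/99) = 0.9994965.
√(1−ρ_J²) simplifies to sin(π/99) = 0.0317279.
Young: ω* = 2/(1+√(1−ρ_J²)) = 2/(1+0.0317279) = 2/1.0317279 = 1.9384956.
ρ(B_{ω*}) = ω*−1 = 0.9384956
10·ln10 = 23.0259; −ln(0.9384956) = 0.0634771; m = ⌈23.0259/0.0634771⌉ = ⌈362.743⌉ = 363.

m = 363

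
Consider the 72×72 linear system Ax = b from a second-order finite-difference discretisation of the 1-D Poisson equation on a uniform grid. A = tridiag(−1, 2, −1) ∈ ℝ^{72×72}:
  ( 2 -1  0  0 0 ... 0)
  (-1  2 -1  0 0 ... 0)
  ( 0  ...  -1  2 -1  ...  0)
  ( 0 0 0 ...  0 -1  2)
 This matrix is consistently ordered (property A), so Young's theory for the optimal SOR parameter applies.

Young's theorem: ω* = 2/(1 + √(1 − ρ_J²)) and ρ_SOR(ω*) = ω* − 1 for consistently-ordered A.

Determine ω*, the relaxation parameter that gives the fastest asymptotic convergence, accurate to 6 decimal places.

ω* = 1.917505

spectrum of D⁻¹(L+U) = {cos(kπ/73) : 1≤k≤72}; ρ_J = cos(π/73) = 0.999074.
√(1−ρ_J²) = |sin(π/73)| = 0.0430222
ω* = 2/(1+0.0430222) = 1.917505
and ρ(B_{ω*}) = 1.917505 − 1 = 0.917505.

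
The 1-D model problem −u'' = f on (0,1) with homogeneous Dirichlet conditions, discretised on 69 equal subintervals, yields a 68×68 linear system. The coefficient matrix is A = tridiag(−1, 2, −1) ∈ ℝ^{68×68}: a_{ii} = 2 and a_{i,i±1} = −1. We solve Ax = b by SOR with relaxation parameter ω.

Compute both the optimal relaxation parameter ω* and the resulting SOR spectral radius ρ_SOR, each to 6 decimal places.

n=68: λ(B_J) = 1 − λ(A)/2 = cos(kπ/69); k=1 gives ρ_J = 0.998964.
√(1−ρ_J²) = |sin(π/69)| = 0.0455146
Young: ω* = 2/(1+√(1−ρ_J²)) = 2/(1+0.0455146) = 2/1.0455146 = 1.912934.
ρ_SOR = ω* − 1 ≈ 0.912934.

ω* = 1.912934, ρ_SOR = 0.912934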